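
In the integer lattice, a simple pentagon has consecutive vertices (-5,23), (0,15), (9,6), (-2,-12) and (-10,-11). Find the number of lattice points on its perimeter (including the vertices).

13

The number of boundary lattice points is Σ gcd(|Δx|,|Δy|) = gcd(5,8) + gcd(9,9) + gcd(11,18) + gcd(8,1) + gcd(5,34) = 1+9+1+1+1 = 13.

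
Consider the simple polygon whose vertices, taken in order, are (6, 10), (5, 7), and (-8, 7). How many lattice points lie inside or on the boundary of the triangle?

By the shoelace formula, twice the signed area is |(6·7 − 5·10) + (5·7 − (-8)·7) + ((-8)·10 − 6·7)| = 39, so the area is 39/2.
Summing gcd(|Δx|,|Δy|) over the edges gives the boundary count: gcd(1,3) + gcd(13,0) + gcd(14,3) = 1+13+1 = 15.
Pick's theorem gives I = A − B/2 + 1 = 39/2 − 15/2 + 1 = 13, so the closed region contains I + B = 13 + 15 = 28 lattice points.

28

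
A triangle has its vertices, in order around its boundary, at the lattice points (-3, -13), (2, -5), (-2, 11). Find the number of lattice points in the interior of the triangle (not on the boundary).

54

By the shoelace formula, twice the signed area is |((-3)·(-5) − 2·(-13)) + (2·11 − (-2)·(-5)) + ((-2)·(-13) − (-3)·11)| = 112, so the area is 56.
The number of boundary lattice points is Σ gcd(|Δx|,|Δy|) = gcd(5,8) + gcd(4,16) + gcd(1,24) = 1+4+1 = 6.
By Pick's theorem A = I + B/2 − 1, so I = 56 − 6/2 + 1 = 54.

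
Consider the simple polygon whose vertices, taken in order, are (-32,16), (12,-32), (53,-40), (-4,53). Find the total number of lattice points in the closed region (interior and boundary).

Using the shoelace formula, 2A = |[(-32)·(-32) − 12·16] + [12·(-40) − 53·(-32)] + [53·53 − (-4)·(-40)] + [(-4)·16 − (-32)·53]| = 6329, so the area is 3164.5.
Along each edge there are gcd(|Δx|,|Δy|)+1 lattice points, so counting each shared vertex once the boundary has gcd(44,48) + gcd(41,8) + gcd(57,93) + gcd(28,37) = 4+1+3+1 = 9.
Pick's theorem gives I = A − B/2 + 1 = 3164.5 − 9/2 + 1 = 3161, so the closed region contains I + B = 3161 + 9 = 3170 lattice points.

3170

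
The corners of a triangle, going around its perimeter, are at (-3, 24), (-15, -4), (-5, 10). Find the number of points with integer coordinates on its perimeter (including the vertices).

The number of boundary lattice points is Σ gcd(|Δx|,|Δy|) = gcd(12,28) + gcd(10,14) + gcd(2,14) = 4+2+2 = 8.

8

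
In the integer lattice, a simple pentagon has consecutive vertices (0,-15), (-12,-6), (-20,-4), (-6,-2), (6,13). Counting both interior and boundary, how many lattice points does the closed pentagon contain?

Using the shoelace formula, 2A = |(0·(-6) − (-12)·(-15)) + ((-12)·(-4) − (-20)·(-6)) + ((-20)·(-2) − (-6)·(-4)) + ((-6)·13 − 6·(-2)) + (6·(-15) − 0·13)| = 392, so the area is 196.
Summing gcd(|Δx|,|Δy|) over the edges gives the boundary count: gcd(12,9) + gcd(8,2) + gcd(14,2) + gcd(12,15) + gcd(6,28) = 3+2+2+3+2 = 12.
Pick's theorem gives I = A − B/2 + 1 = 196 − 12/2 + 1 = 191, so the closed region contains I + B = 191 + 12 = 203 lattice points.

203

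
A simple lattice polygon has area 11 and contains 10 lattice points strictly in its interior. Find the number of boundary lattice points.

Pick's theorem gives A = I + B/2 − 1, so B = 2(A − I + 1) = 2(11 − 10 + 1) = 4.

4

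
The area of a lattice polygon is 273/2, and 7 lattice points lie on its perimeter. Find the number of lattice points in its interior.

Pick's theorem A = I + B/2 − 1 rearranges to I = A − B/2 + 1 = 273/2 − 7/2 + 1 = 134.

134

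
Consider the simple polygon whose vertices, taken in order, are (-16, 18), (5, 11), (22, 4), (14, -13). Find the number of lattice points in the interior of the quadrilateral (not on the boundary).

389

By the shoelace formula, twice the signed area is |((-16)·11 − 5·18) + (5·4 − 22·11) + (22·(-13) − 14·4) + (14·18 − (-16)·(-13))| = 786, so the area is 393.
Along each edge there are gcd(|Δx|,|Δy|)+1 lattice points, so counting each shared vertex once the boundary has gcd(21,7) + gcd(17,7) + gcd(8,17) + gcd(30,31) = 7+1+1+1 = 10.
By Pick's theorem A = I + B/2 − 1, so I = 393 − 10/2 + 1 = 389.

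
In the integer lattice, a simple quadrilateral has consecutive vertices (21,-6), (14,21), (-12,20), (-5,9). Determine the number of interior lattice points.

The shoelace formula gives twice the area as |[21·21 − 14·(-6)] + [14·20 − (-12)·21] + [(-12)·9 − (-5)·20] + [(-5)·(-6) − 21·9]| = 890, so the area is 445.
Along each edge there are gcd(|Δx|,|Δy|)+1 lattice points, so counting each shared vertex once the boundary has gcd(7,27) + gcd(26,1) + gcd(7,11) + gcd(26,15) = 1+1+1+1 = 4.
Pick's theorem gives I = A − B/2 + 1 = 445 − 4/2 + 1 = 444.

444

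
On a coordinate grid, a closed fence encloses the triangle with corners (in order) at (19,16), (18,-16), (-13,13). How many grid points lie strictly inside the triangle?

By the shoelace formula, twice the signed area is |[19·(-16) − 18·16] + [18·13 − (-13)·(-16)] + [(-13)·16 − 19·13]| = 1021, so the area is 510.5.
The number of boundary lattice points is Σ gcd(|Δx|,|Δy|) = gcd(1,32) + gcd(31,29) + gcd(32,3) = 1+1+1 = 3.
By Pick's theorem A = I + B/2 − 1, so I = 510.5 − 3/2 + 1 = 510.

510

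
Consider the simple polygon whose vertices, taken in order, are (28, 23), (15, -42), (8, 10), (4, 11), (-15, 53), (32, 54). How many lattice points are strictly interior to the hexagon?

Using the shoelace formula, 2A = |(28·(-42) − 15·23) + (15·10 − 8·(-42)) + (8·11 − 4·10) + (4·53 − (-15)·11) + ((-15)·54 − 32·53) + (32·23 − 28·54)| = 3892, so the area is 1946.
Summing gcd(|Δx|,|Δy|) over the edges gives the boundary count: gcd(13,65) + gcd(7,52) + gcd(4,1) + gcd(19,42) + gcd(47,1) + gcd(4,31) = 13+1+1+1+1+1 = 18.
By Pick's theorem A = I + B/2 − 1, so I = 1946 − 18/2 + 1 = 1938.

1938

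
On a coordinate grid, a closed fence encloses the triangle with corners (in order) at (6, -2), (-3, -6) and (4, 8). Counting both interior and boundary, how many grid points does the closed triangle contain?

55

The shoelace formula gives twice the area as |(6·(-6) − (-3)·(-2)) + ((-3)·8 − 4·(-6)) + (4·(-2) − 6·8)| = 98, so the area is 49.
Along each edge there are gcd(|Δx|,|Δy|)+1 lattice points, so counting each shared vertex once the boundary has gcd(9,4) + gcd(7,14) + gcd(2,10) = 1+7+2 = 10.
Pick's theorem gives I = A − B/2 + 1 = 49 − 10/2 + 1 = 45, so the closed region contains I + B = 45 + 10 = 55 lattice points.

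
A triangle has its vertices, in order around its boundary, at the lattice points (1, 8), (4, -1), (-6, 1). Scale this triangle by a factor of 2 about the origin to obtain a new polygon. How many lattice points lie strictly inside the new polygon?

157

Using the shoelace formula, 2A = |(1·(-1) − 4·8) + (4·1 − (-6)·(-1)) + ((-6)·8 − 1·1)| = 84, so the area is 42.
Along each edge there are gcd(|Δx|,|Δy|)+1 lattice points, so counting each shared vertex once the boundary has gcd(3,9) + gcd(10,2) + gcd(7,7) = 3+2+7 = 12.
Scaling by 2 multiplies the area by 2² = 4 (so the new area is 168) and multiplies the boundary lattice-point count by 2, giving 24.
By Pick's theorem, the interior count of the dilated polygon is 168 − 24/2 + 1 = 157.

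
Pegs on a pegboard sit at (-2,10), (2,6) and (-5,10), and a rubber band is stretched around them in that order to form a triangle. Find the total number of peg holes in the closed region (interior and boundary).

By the shoelace formula, twice the signed area is |((-2)·6 − 2·10) + (2·10 − (-5)·6) + ((-5)·10 − (-2)·10)| = 12, so the area is 6.
The number of boundary lattice points is Σ gcd(|Δx|,|Δy|) = gcd(4,4) + gcd(7,4) + gcd(3,0) = 4+1+3 = 8.
Pick's theorem gives I = A − B/2 + 1 = 6 − 8/2 + 1 = 3, so the closed region contains I + B = 3 + 8 = 11 lattice points.

11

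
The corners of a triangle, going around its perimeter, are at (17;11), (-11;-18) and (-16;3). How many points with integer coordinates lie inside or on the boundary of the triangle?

By the shoelace formula, twice the signed area is |[17·(-18) − (-11)·11] + [(-11)·3 − (-16)·(-18)] + [(-16)·11 − 17·3]| = 733, so the area is 733/2.
Along each edge there are gcd(|Δx|,|Δy|)+1 lattice points, so counting each shared vertex once the boundary has gcd(28,29) + gcd(5,21) + gcd(33,8) = 1+1+1 = 3.
Pick's theorem gives I = A − B/2 + 1 = 733/2 − 3/2 + 1 = 366, so the closed region contains I + B = 366 + 3 = 369 lattice points.

369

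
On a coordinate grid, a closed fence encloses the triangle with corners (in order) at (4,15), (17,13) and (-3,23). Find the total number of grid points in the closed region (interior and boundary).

Using the shoelace formula, 2A = |(4·13 − 17·15) + (17·23 − (-3)·13) + ((-3)·15 − 4·23)| = 90, so the area is 45.
Along each edge there are gcd(|Δx|,|Δy|)+1 lattice points, so counting each shared vertex once the boundary has gcd(13,2) + gcd(20,10) + gcd(7,8) = 1+10+1 = 12.
Pick's theorem gives I = A − B/2 + 1 = 45 − 12/2 + 1 = 40, so the closed region contains I + B = 40 + 12 = 52 lattice points.

52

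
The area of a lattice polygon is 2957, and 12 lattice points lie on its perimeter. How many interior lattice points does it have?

2952

From Pick's theorem, I = A − B/2 + 1 = 2957 − 12/2 + 1 = 2952.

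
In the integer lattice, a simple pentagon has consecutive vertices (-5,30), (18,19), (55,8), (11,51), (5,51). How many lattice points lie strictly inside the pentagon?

942

The shoelace formula gives twice the area as |((-5)·19 − 18·30) + (18·8 − 55·19) + (55·51 − 11·8) + (11·51 − 5·51) + (5·30 − (-5)·51)| = 1892, so the area is 946.
Summing gcd(|Δx|,|Δy|) over the edges gives the boundary count: gcd(23,11) + gcd(37,11) + gcd(44,43) + gcd(6,0) + gcd(10,21) = 1+1+1+6+1 = 10.
Pick's theorem gives I = A − B/2 + 1 = 946 − 10/2 + 1 = 942.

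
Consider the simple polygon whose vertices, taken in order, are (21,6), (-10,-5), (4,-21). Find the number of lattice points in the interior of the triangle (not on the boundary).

324

The shoelace formula gives twice the area as |(21·(-5) − (-10)·6) + ((-10)·(-21) − 4·(-5)) + (4·6 − 21·(-21))| = 650, so the area is 325.
Along each edge there are gcd(|Δx|,|Δy|)+1 lattice points, so counting each shared vertex once the boundary has gcd(31,11) + gcd(14,16) + gcd(17,27) = 1+2+1 = 4.
Pick's theorem gives I = A − B/2 + 1 = 325 − 4/2 + 1 = 324.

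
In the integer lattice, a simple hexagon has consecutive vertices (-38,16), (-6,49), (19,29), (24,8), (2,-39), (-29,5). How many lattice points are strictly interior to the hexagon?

Using the shoelace formula, 2A = |((-38)·49 − (-6)·16) + ((-6)·29 − 19·49) + (19·8 − 24·29) + (24·(-39) − 2·8) + (2·5 − (-29)·(-39)) + ((-29)·16 − (-38)·5)| = 5762, so the area is 2881.
The number of boundary lattice points is Σ gcd(|Δx|,|Δy|) = gcd(32,33) + gcd(25,20) + gcd(5,21) + gcd(22,47) + gcd(31,44) + gcd(9,11) = 1+5+1+1+1+1 = 10.
Pick's theorem gives I = A − B/2 + 1 = 2881 − 10/2 + 1 = 2877.

2877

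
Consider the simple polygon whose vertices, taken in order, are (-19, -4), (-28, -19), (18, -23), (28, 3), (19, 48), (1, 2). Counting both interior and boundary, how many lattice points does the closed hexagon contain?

1633

By the shoelace formula, twice the signed area is |[(-19)·(-19) − (-28)·(-4)] + [(-28)·(-23) − 18·(-19)] + [18·3 − 28·(-23)] + [28·48 − 19·3] + [19·2 − 1·48] + [1·(-4) − (-19)·2]| = 3244, so the area is 1622.
Summing gcd(|Δx|,|Δy|) over the edges gives the boundary count: gcd(9,15) + gcd(46,4) + gcd(10,26) + gcd(9,45) + gcd(18,46) + gcd(20,6) = 3+2+2+9+2+2 = 20.
Pick's theorem gives I = A − B/2 + 1 = 1622 − 20/2 + 1 = 1613, so the closed region contains I + B = 1613 + 20 = 1633 lattice points.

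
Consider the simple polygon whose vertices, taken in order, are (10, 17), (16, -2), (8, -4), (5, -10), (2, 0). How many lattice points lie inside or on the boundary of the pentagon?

178

The shoelace formula gives twice the area as |[10·(-2) − 16·17] + [16·(-4) − 8·(-2)] + [8·(-10) − 5·(-4)] + [5·0 − 2·(-10)] + [2·17 − 10·0]| = 346, so the area is 173.
Along each edge there are gcd(|Δx|,|Δy|)+1 lattice points, so counting each shared vertex once the boundary has gcd(6,19) + gcd(8,2) + gcd(3,6) + gcd(3,10) + gcd(8,17) = 1+2+3+1+1 = 8.
Pick's theorem gives I = A − B/2 + 1 = 173 − 8/2 + 1 = 170, so the closed region contains I + B = 170 + 8 = 178 lattice points.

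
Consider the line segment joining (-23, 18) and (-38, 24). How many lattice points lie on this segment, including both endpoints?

The number of lattice points on a segment between lattice points is gcd(|Δx|,|Δy|) + 1 = gcd(15,6) + 1 = 3 + 1 = 4.

4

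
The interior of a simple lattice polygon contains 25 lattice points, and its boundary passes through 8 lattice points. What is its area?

28

By Pick's theorem, A = I + B/2 − 1 = 25 + 8/2 − 1 = 28.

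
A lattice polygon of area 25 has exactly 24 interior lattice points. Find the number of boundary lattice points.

4

Pick's theorem gives A = I + B/2 − 1, so B = 2(A − I + 1) = 2(25 − 24 + 1) = 4.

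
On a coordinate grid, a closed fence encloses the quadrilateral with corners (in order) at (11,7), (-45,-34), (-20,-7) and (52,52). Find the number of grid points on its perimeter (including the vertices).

4

The number of boundary lattice points is Σ gcd(|Δx|,|Δy|) = gcd(56,41) + gcd(25,27) + gcd(72,59) + gcd(41,45) = 1+1+1+1 = 4.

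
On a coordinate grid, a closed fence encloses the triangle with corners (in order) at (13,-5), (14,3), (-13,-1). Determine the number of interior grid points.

105

Using the shoelace formula, 2A = |[13·3 − 14·(-5)] + [14·(-1) − (-13)·3] + [(-13)·(-5) − 13·(-1)]| = 212, so the area is 106.
Summing gcd(|Δx|,|Δy|) over the edges gives the boundary count: gcd(1,8) + gcd(27,4) + gcd(26,4) = 1+1+2 = 4.
Pick's theorem gives I = A − B/2 + 1 = 106 − 4/2 + 1 = 105.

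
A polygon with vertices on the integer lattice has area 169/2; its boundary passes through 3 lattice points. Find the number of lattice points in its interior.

84

From Pick's theorem, I = A − B/2 + 1 = 169/2 − 3/2 + 1 = 84.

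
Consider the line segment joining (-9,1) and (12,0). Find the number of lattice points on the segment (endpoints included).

2

The number of lattice points on a segment between lattice points is gcd(|Δx|,|Δy|) + 1 = gcd(21,1) + 1 = 1 + 1 = 2.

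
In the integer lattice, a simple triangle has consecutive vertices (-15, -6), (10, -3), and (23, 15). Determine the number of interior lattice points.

205

By the shoelace formula, twice the signed area is |[(-15)·(-3) − 10·(-6)] + [10·15 − 23·(-3)] + [23·(-6) − (-15)·15]| = 411, so the area is 411/2.
Along each edge there are gcd(|Δx|,|Δy|)+1 lattice points, so counting each shared vertex once the boundary has gcd(25,3) + gcd(13,18) + gcd(38,21) = 1+1+1 = 3.
By Pick's theorem A = I + B/2 − 1, so I = 411/2 − 3/2 + 1 = 205.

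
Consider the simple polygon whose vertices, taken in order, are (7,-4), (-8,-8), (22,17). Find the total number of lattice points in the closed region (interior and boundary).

By the shoelace formula, twice the signed area is |(7·(-8) − (-8)·(-4)) + ((-8)·17 − 22·(-8)) + (22·(-4) − 7·17)| = 255, so the area is 255/2.
The number of boundary lattice points is Σ gcd(|Δx|,|Δy|) = gcd(15,4) + gcd(30,25) + gcd(15,21) = 1+5+3 = 9.
Pick's theorem gives I = A − B/2 + 1 = 255/2 − 9/2 + 1 = 124, so the closed region contains I + B = 124 + 9 = 133 lattice points.

133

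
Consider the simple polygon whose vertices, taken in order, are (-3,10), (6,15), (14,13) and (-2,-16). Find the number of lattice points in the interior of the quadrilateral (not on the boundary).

250

Using the shoelace formula, 2A = |[(-3)·15 − 6·10] + [6·13 − 14·15] + [14·(-16) − (-2)·13] + [(-2)·10 − (-3)·(-16)]| = 503, so the area is 251.5.
Along each edge there are gcd(|Δx|,|Δy|)+1 lattice points, so counting each shared vertex once the boundary has gcd(9,5) + gcd(8,2) + gcd(16,29) + gcd(1,26) = 1+2+1+1 = 5.
By Pick's theorem A = I + B/2 − 1, so I = 251.5 − 5/2 + 1 = 250.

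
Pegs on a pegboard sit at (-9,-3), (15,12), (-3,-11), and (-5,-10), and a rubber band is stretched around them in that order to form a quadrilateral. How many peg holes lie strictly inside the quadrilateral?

The shoelace formula gives twice the area as |((-9)·12 − 15·(-3)) + (15·(-11) − (-3)·12) + ((-3)·(-10) − (-5)·(-11)) + ((-5)·(-3) − (-9)·(-10))| = 292, so the area is 146.
Summing gcd(|Δx|,|Δy|) over the edges gives the boundary count: gcd(24,15) + gcd(18,23) + gcd(2,1) + gcd(4,7) = 3+1+1+1 = 6.
By Pick's theorem A = I + B/2 − 1, so I = 146 − 6/2 + 1 = 144.

144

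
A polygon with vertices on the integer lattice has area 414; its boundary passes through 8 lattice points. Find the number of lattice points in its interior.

411

From Pick's theorem, I = A − B/2 + 1 = 414 − 8/2 + 1 = 411.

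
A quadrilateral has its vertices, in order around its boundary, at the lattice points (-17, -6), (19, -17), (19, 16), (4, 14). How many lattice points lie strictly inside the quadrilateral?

By the shoelace formula, twice the signed area is |[(-17)·(-17) − 19·(-6)] + [19·16 − 19·(-17)] + [19·14 − 4·16] + [4·(-6) − (-17)·14]| = 1446, so the area is 723.
The number of boundary lattice points is Σ gcd(|Δx|,|Δy|) = gcd(36,11) + gcd(0,33) + gcd(15,2) + gcd(21,20) = 1+33+1+1 = 36.
Pick's theorem gives I = A − B/2 + 1 = 723 − 36/2 + 1 = 706.

706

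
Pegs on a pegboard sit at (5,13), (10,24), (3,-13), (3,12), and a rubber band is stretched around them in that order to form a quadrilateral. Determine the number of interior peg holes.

66

By the shoelace formula, twice the signed area is |(5·24 − 10·13) + (10·(-13) − 3·24) + (3·12 − 3·(-13)) + (3·13 − 5·12)| = 158, so the area is 79.
The number of boundary lattice points is Σ gcd(|Δx|,|Δy|) = gcd(5,11) + gcd(7,37) + gcd(0,25) + gcd(2,1) = 1+1+25+1 = 28.
Pick's theorem gives I = A − B/2 + 1 = 79 − 28/2 + 1 = 66.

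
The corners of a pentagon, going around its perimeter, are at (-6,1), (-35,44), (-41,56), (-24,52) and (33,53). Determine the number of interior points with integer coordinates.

1895

Using the shoelace formula, 2A = |((-6)·44 − (-35)·1) + ((-35)·56 − (-41)·44) + ((-41)·52 − (-24)·56) + ((-24)·53 − 33·52) + (33·1 − (-6)·53)| = 3810, so the area is 1905.
Along each edge there are gcd(|Δx|,|Δy|)+1 lattice points, so counting each shared vertex once the boundary has gcd(29,43) + gcd(6,12) + gcd(17,4) + gcd(57,1) + gcd(39,52) = 1+6+1+1+13 = 22.
By Pick's theorem A = I + B/2 − 1, so I = 1905 − 22/2 + 1 = 1895.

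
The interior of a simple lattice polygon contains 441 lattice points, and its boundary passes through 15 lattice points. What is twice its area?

895

Pick's theorem states A = I + B/2 − 1, so A = 441 + 15/2 − 1 = 895/2.
Hence 2A = 895.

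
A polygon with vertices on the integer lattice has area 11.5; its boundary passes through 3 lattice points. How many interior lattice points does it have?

From Pick's theorem, I = A − B/2 + 1 = 11.5 − 3/2 + 1 = 11.

11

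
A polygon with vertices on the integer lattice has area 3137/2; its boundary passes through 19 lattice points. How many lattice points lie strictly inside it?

1560

Pick's theorem A = I + B/2 − 1 rearranges to I = A − B/2 + 1 = 3137/2 − 19/2 + 1 = 1560.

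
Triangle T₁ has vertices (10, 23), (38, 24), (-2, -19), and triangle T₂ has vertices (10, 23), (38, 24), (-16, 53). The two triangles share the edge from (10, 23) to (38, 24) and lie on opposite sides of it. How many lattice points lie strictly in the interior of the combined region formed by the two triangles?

1011

The union is the simple quadrilateral with vertices (10, 23), (-2, -19), (38, 24), (-16, 53) in order.
Using the shoelace formula, 2A = |(10·(-19) − (-2)·23) + ((-2)·24 − 38·(-19)) + (38·53 − (-16)·24) + ((-16)·23 − 10·53)| = 2030, so the area is 1015.
The number of boundary lattice points is Σ gcd(|Δx|,|Δy|) = gcd(12,42) + gcd(40,43) + gcd(54,29) + gcd(26,30) = 6+1+1+2 = 10.
By Pick's theorem I = A − B/2 + 1 = 1015 − 10/2 + 1 = 1011.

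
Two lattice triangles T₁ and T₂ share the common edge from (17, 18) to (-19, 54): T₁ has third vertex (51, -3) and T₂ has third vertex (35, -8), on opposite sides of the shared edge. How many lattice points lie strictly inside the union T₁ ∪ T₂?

376

The union is the simple quadrilateral with vertices (17, 18), (51, -3), (-19, 54), (35, -8) in order.
By the shoelace formula, twice the signed area is |(17·(-3) − 51·18) + (51·54 − (-19)·(-3)) + ((-19)·(-8) − 35·54) + (35·18 − 17·(-8))| = 756, so the area is 378.
Along each edge there are gcd(|Δx|,|Δy|)+1 lattice points, so counting each shared vertex once the boundary has gcd(34,21) + gcd(70,57) + gcd(54,62) + gcd(18,26) = 1+1+2+2 = 6.
By Pick's theorem I = A − B/2 + 1 = 378 − 6/2 + 1 = 376.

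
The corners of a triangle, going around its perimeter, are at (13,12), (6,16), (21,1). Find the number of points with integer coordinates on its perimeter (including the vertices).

Summing gcd(|Δx|,|Δy|) over the edges gives the boundary count: gcd(7,4) + gcd(15,15) + gcd(8,11) = 1+15+1 = 17.

17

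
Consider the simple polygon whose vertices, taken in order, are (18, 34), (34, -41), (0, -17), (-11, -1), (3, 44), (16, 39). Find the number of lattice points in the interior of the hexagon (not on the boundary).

The shoelace formula gives twice the area as |(18·(-41) − 34·34) + (34·(-17) − 0·(-41)) + (0·(-1) − (-11)·(-17)) + ((-11)·44 − 3·(-1)) + (3·39 − 16·44) + (16·34 − 18·39)| = 3885, so the area is 1942.5.
Summing gcd(|Δx|,|Δy|) over the edges gives the boundary count: gcd(16,75) + gcd(34,24) + gcd(11,16) + gcd(14,45) + gcd(13,5) + gcd(2,5) = 1+2+1+1+1+1 = 7.
Pick's theorem gives I = A − B/2 + 1 = 1942.5 − 7/2 + 1 = 1940.

1940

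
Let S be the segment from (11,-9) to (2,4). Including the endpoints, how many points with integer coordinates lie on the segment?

The number of lattice points on a segment between lattice points is gcd(|Δx|,|Δy|) + 1 = gcd(9,13) + 1 = 1 + 1 = 2.

2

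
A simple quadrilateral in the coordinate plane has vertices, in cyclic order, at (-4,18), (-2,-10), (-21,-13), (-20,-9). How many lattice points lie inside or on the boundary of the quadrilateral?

291

The shoelace formula gives twice the area as |((-4)·(-10) − (-2)·18) + ((-2)·(-13) − (-21)·(-10)) + ((-21)·(-9) − (-20)·(-13)) + ((-20)·18 − (-4)·(-9))| = 575, so the area is 287.5.
Summing gcd(|Δx|,|Δy|) over the edges gives the boundary count: gcd(2,28) + gcd(19,3) + gcd(1,4) + gcd(16,27) = 2+1+1+1 = 5.
Pick's theorem gives I = A − B/2 + 1 = 287.5 − 5/2 + 1 = 286, so the closed region contains I + B = 286 + 5 = 291 lattice points.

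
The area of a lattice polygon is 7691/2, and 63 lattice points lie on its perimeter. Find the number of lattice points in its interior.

Pick's theorem A = I + B/2 − 1 rearranges to I = A − B/2 + 1 = 7691/2 − 63/2 + 1 = 3815.

3815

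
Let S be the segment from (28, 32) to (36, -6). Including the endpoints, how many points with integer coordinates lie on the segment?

3

The number of lattice points on a segment between lattice points is gcd(|Δx|,|Δy|) + 1 = gcd(8,38) + 1 = 2 + 1 = 3.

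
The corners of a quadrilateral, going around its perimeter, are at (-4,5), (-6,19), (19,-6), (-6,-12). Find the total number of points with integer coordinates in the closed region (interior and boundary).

Using the shoelace formula, 2A = |((-4)·19 − (-6)·5) + ((-6)·(-6) − 19·19) + (19·(-12) − (-6)·(-6)) + ((-6)·5 − (-4)·(-12))| = 713, so the area is 356.5.
Summing gcd(|Δx|,|Δy|) over the edges gives the boundary count: gcd(2,14) + gcd(25,25) + gcd(25,6) + gcd(2,17) = 2+25+1+1 = 29.
Pick's theorem gives I = A − B/2 + 1 = 356.5 − 29/2 + 1 = 343, so the closed region contains I + B = 343 + 29 = 372 lattice points.

372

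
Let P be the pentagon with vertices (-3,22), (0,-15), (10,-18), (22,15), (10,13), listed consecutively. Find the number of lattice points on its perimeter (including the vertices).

8

Along each edge there are gcd(|Δx|,|Δy|)+1 lattice points, so counting each shared vertex once the boundary has gcd(3,37) + gcd(10,3) + gcd(12,33) + gcd(12,2) + gcd(13,9) = 1+1+3+2+1 = 8.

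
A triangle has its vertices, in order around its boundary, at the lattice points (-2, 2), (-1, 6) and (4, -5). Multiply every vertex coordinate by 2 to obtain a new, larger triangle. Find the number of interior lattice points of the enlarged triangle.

60

By the shoelace formula, twice the signed area is |[(-2)·6 − (-1)·2] + [(-1)·(-5) − 4·6] + [4·2 − (-2)·(-5)]| = 31, so the area is 15.5.
Summing gcd(|Δx|,|Δy|) over the edges gives the boundary count: gcd(1,4) + gcd(5,11) + gcd(6,7) = 1+1+1 = 3.
Scaling by 2 multiplies the area by 2² = 4 (so the new area is 62) and multiplies the boundary lattice-point count by 2, giving 6.
By Pick's theorem, the interior count of the dilated polygon is 62 − 6/2 + 1 = 60.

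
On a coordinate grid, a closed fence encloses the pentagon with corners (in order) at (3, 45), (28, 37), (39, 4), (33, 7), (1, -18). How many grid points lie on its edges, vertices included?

17

The number of boundary lattice points is Σ gcd(|Δx|,|Δy|) = gcd(25,8) + gcd(11,33) + gcd(6,3) + gcd(32,25) + gcd(2,63) = 1+11+3+1+1 = 17.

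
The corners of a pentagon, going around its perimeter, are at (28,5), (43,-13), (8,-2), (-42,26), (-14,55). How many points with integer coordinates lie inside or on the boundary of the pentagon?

2002

Using the shoelace formula, 2A = |[28·(-13) − 43·5] + [43·(-2) − 8·(-13)] + [8·26 − (-42)·(-2)] + [(-42)·55 − (-14)·26] + [(-14)·5 − 28·55]| = 3993, so the area is 1996.5.
Along each edge there are gcd(|Δx|,|Δy|)+1 lattice points, so counting each shared vertex once the boundary has gcd(15,18) + gcd(35,11) + gcd(50,28) + gcd(28,29) + gcd(42,50) = 3+1+2+1+2 = 9.
Pick's theorem gives I = A − B/2 + 1 = 1996.5 − 9/2 + 1 = 1993, so the closed region contains I + B = 1993 + 9 = 2002 lattice points.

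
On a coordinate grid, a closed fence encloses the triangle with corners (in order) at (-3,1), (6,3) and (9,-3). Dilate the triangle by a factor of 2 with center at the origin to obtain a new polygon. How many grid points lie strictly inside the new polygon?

113

By the shoelace formula, twice the signed area is |((-3)·3 − 6·1) + (6·(-3) − 9·3) + (9·1 − (-3)·(-3))| = 60, so the area is 30.
Summing gcd(|Δx|,|Δy|) over the edges gives the boundary count: gcd(9,2) + gcd(3,6) + gcd(12,4) = 1+3+4 = 8.
Scaling by 2 multiplies the area by 2² = 4 (so the new area is 120) and multiplies the boundary lattice-point count by 2, giving 16.
By Pick's theorem, the interior count of the dilated polygon is 120 − 16/2 + 1 = 113.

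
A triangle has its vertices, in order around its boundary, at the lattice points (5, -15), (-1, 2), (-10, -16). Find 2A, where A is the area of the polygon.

261

The shoelace formula gives twice the area as |[5·2 − (-1)·(-15)] + [(-1)·(-16) − (-10)·2] + [(-10)·(-15) − 5·(-16)]| = 261, so the area is 130.5.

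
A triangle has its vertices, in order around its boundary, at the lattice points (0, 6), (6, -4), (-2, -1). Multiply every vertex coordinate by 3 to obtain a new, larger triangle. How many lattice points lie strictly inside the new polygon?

274

By the shoelace formula, twice the signed area is |[0·(-4) − 6·6] + [6·(-1) − (-2)·(-4)] + [(-2)·6 − 0·(-1)]| = 62, so the area is 31.
The number of boundary lattice points is Σ gcd(|Δx|,|Δy|) = gcd(6,10) + gcd(8,3) + gcd(2,7) = 2+1+1 = 4.
Scaling by 3 multiplies the area by 3² = 9 (so the new area is 279) and multiplies the boundary lattice-point count by 3, giving 12.
By Pick's theorem, the interior count of the dilated polygon is 279 − 12/2 + 1 = 274.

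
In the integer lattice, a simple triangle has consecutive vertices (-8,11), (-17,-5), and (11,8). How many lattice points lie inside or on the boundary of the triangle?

168

The shoelace formula gives twice the area as |((-8)·(-5) − (-17)·11) + ((-17)·8 − 11·(-5)) + (11·11 − (-8)·8)| = 331, so the area is 165.5.
Summing gcd(|Δx|,|Δy|) over the edges gives the boundary count: gcd(9,16) + gcd(28,13) + gcd(19,3) = 1+1+1 = 3.
Pick's theorem gives I = A − B/2 + 1 = 165.5 − 3/2 + 1 = 165, so the closed region contains I + B = 165 + 3 = 168 lattice points.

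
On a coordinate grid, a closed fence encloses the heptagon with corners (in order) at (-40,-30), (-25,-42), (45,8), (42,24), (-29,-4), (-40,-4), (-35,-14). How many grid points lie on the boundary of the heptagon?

The number of boundary lattice points is Σ gcd(|Δx|,|Δy|) = gcd(15,12) + gcd(70,50) + gcd(3,16) + gcd(71,28) + gcd(11,0) + gcd(5,10) + gcd(5,16) = 3+10+1+1+11+5+1 = 32.

32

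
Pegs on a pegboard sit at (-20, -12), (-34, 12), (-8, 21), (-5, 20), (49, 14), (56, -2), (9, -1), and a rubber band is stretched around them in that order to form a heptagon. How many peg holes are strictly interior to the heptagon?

1704

By the shoelace formula, twice the signed area is |[(-20)·12 − (-34)·(-12)] + [(-34)·21 − (-8)·12] + [(-8)·20 − (-5)·21] + [(-5)·14 − 49·20] + [49·(-2) − 56·14] + [56·(-1) − 9·(-2)] + [9·(-12) − (-20)·(-1)]| = 3419, so the area is 1709.5.
Summing gcd(|Δx|,|Δy|) over the edges gives the boundary count: gcd(14,24) + gcd(26,9) + gcd(3,1) + gcd(54,6) + gcd(7,16) + gcd(47,1) + gcd(29,11) = 2+1+1+6+1+1+1 = 13.
By Pick's theorem A = I + B/2 − 1, so I = 1709.5 − 13/2 + 1 = 1704.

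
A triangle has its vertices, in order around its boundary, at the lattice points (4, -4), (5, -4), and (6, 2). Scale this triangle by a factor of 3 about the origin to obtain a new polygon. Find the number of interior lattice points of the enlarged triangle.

22

Using the shoelace formula, 2A = |(4·(-4) − 5·(-4)) + (5·2 − 6·(-4)) + (6·(-4) − 4·2)| = 6, so the area is 3.
Along each edge there are gcd(|Δx|,|Δy|)+1 lattice points, so counting each shared vertex once the boundary has gcd(1,0) + gcd(1,6) + gcd(2,6) = 1+1+2 = 4.
Scaling by 3 multiplies the area by 3² = 9 (so the new area is 27) and multiplies the boundary lattice-point count by 3, giving 12.
By Pick's theorem, the interior count of the dilated polygon is 27 − 12/2 + 1 = 22.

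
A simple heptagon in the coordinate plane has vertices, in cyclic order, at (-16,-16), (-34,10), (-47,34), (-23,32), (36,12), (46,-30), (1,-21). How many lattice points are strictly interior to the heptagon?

3222

The shoelace formula gives twice the area as |[(-16)·10 − (-34)·(-16)] + [(-34)·34 − (-47)·10] + [(-47)·32 − (-23)·34] + [(-23)·12 − 36·32] + [36·(-30) − 46·12] + [46·(-21) − 1·(-30)] + [1·(-16) − (-16)·(-21)]| = 6460, so the area is 3230.
Summing gcd(|Δx|,|Δy|) over the edges gives the boundary count: gcd(18,26) + gcd(13,24) + gcd(24,2) + gcd(59,20) + gcd(10,42) + gcd(45,9) + gcd(17,5) = 2+1+2+1+2+9+1 = 18.
Pick's theorem gives I = A − B/2 + 1 = 3230 − 18/2 + 1 = 3222.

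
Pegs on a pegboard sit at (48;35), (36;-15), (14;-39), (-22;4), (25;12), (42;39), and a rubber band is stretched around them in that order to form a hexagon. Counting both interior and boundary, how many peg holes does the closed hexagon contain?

2141

By the shoelace formula, twice the signed area is |[48·(-15) − 36·35] + [36·(-39) − 14·(-15)] + [14·4 − (-22)·(-39)] + [(-22)·12 − 25·4] + [25·39 − 42·12] + [42·35 − 48·39]| = 4271, so the area is 2135.5.
Summing gcd(|Δx|,|Δy|) over the edges gives the boundary count: gcd(12,50) + gcd(22,24) + gcd(36,43) + gcd(47,8) + gcd(17,27) + gcd(6,4) = 2+2+1+1+1+2 = 9.
Pick's theorem gives I = A − B/2 + 1 = 2135.5 − 9/2 + 1 = 2132, so the closed region contains I + B = 2132 + 9 = 2141 lattice points.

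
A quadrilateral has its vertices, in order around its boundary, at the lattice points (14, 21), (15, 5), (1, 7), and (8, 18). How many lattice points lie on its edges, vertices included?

Along each edge there are gcd(|Δx|,|Δy|)+1 lattice points, so counting each shared vertex once the boundary has gcd(1,16) + gcd(14,2) + gcd(7,11) + gcd(6,3) = 1+2+1+3 = 7.

7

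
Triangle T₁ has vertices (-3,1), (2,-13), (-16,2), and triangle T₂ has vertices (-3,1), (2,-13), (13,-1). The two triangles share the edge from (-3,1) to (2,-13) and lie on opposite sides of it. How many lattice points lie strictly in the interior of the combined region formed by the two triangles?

193

The union is the simple quadrilateral with vertices (-3,1), (-16,2), (2,-13), (13,-1) in order.
Using the shoelace formula, 2A = |((-3)·2 − (-16)·1) + ((-16)·(-13) − 2·2) + (2·(-1) − 13·(-13)) + (13·1 − (-3)·(-1))| = 391, so the area is 195.5.
Along each edge there are gcd(|Δx|,|Δy|)+1 lattice points, so counting each shared vertex once the boundary has gcd(13,1) + gcd(18,15) + gcd(11,12) + gcd(16,2) = 1+3+1+2 = 7.
By Pick's theorem I = A − B/2 + 1 = 195.5 − 7/2 + 1 = 193.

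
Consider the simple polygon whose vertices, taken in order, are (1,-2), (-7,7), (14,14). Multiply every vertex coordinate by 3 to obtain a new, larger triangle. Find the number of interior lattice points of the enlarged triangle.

Using the shoelace formula, 2A = |[1·7 − (-7)·(-2)] + [(-7)·14 − 14·7] + [14·(-2) − 1·14]| = 245, so the area is 122.5.
The number of boundary lattice points is Σ gcd(|Δx|,|Δy|) = gcd(8,9) + gcd(21,7) + gcd(13,16) = 1+7+1 = 9.
Scaling by 3 multiplies the area by 3² = 9 (so the new area is 1102.5) and multiplies the boundary lattice-point count by 3, giving 27.
By Pick's theorem, the interior count of the dilated polygon is 1102.5 − 27/2 + 1 = 1090.

1090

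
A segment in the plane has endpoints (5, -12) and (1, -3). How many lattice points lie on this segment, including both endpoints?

2

The number of lattice points on a segment between lattice points is gcd(|Δx|,|Δy|) + 1 = gcd(4,9) + 1 = 1 + 1 = 2.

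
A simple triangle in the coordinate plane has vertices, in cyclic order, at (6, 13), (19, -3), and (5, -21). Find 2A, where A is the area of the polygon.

By the shoelace formula, twice the signed area is |(6·(-3) − 19·13) + (19·(-21) − 5·(-3)) + (5·13 − 6·(-21))| = 458, so the area is 229.

458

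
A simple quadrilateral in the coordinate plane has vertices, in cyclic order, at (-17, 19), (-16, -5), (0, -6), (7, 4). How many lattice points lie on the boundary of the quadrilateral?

Summing gcd(|Δx|,|Δy|) over the edges gives the boundary count: gcd(1,24) + gcd(16,1) + gcd(7,10) + gcd(24,15) = 1+1+1+3 = 6.

6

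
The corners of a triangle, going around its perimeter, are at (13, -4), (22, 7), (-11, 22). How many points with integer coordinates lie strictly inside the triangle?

The shoelace formula gives twice the area as |(13·7 − 22·(-4)) + (22·22 − (-11)·7) + ((-11)·(-4) − 13·22)| = 498, so the area is 249.
Along each edge there are gcd(|Δx|,|Δy|)+1 lattice points, so counting each shared vertex once the boundary has gcd(9,11) + gcd(33,15) + gcd(24,26) = 1+3+2 = 6.
By Pick's theorem A = I + B/2 − 1, so I = 249 − 6/2 + 1 = 247.

247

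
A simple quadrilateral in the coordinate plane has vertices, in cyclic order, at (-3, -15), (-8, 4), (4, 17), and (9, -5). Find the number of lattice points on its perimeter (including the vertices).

Along each edge there are gcd(|Δx|,|Δy|)+1 lattice points, so counting each shared vertex once the boundary has gcd(5,19) + gcd(12,13) + gcd(5,22) + gcd(12,10) = 1+1+1+2 = 5.

5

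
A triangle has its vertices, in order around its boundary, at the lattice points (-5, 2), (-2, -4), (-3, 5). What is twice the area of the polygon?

21

The shoelace formula gives twice the area as |((-5)·(-4) − (-2)·2) + ((-2)·5 − (-3)·(-4)) + ((-3)·2 − (-5)·5)| = 21, so the area is 21/2.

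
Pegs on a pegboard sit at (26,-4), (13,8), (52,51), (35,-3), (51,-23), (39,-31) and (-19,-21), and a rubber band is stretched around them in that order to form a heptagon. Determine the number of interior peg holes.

1772

Using the shoelace formula, 2A = |[26·8 − 13·(-4)] + [13·51 − 52·8] + [52·(-3) − 35·51] + [35·(-23) − 51·(-3)] + [51·(-31) − 39·(-23)] + [39·(-21) − (-19)·(-31)] + [(-19)·(-4) − 26·(-21)]| = 3556, so the area is 1778.
Along each edge there are gcd(|Δx|,|Δy|)+1 lattice points, so counting each shared vertex once the boundary has gcd(13,12) + gcd(39,43) + gcd(17,54) + gcd(16,20) + gcd(12,8) + gcd(58,10) + gcd(45,17) = 1+1+1+4+4+2+1 = 14.
Pick's theorem gives I = A − B/2 + 1 = 1778 − 14/2 + 1 = 1772.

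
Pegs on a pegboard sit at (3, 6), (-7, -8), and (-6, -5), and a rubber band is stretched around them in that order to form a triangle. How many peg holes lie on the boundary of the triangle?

4

Summing gcd(|Δx|,|Δy|) over the edges gives the boundary count: gcd(10,14) + gcd(1,3) + gcd(9,11) = 2+1+1 = 4.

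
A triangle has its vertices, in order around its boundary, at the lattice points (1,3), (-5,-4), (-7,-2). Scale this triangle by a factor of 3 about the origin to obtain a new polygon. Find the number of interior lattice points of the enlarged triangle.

112

By the shoelace formula, twice the signed area is |(1·(-4) − (-5)·3) + ((-5)·(-2) − (-7)·(-4)) + ((-7)·3 − 1·(-2))| = 26, so the area is 13.
Summing gcd(|Δx|,|Δy|) over the edges gives the boundary count: gcd(6,7) + gcd(2,2) + gcd(8,5) = 1+2+1 = 4.
Scaling by 3 multiplies the area by 3² = 9 (so the new area is 117) and multiplies the boundary lattice-point count by 3, giving 12.
By Pick's theorem, the interior count of the dilated polygon is 117 − 12/2 + 1 = 112.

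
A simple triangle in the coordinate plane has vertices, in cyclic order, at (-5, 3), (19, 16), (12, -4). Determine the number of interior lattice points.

The shoelace formula gives twice the area as |((-5)·16 − 19·3) + (19·(-4) − 12·16) + (12·3 − (-5)·(-4))| = 389, so the area is 389/2.
Summing gcd(|Δx|,|Δy|) over the edges gives the boundary count: gcd(24,13) + gcd(7,20) + gcd(17,7) = 1+1+1 = 3.
Pick's theorem gives I = A − B/2 + 1 = 389/2 − 3/2 + 1 = 194.

194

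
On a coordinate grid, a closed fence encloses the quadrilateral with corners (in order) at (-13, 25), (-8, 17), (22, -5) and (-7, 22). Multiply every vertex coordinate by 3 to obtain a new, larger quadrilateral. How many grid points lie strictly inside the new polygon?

913

The shoelace formula gives twice the area as |((-13)·17 − (-8)·25) + ((-8)·(-5) − 22·17) + (22·22 − (-7)·(-5)) + ((-7)·25 − (-13)·22)| = 205, so the area is 205/2.
Summing gcd(|Δx|,|Δy|) over the edges gives the boundary count: gcd(5,8) + gcd(30,22) + gcd(29,27) + gcd(6,3) = 1+2+1+3 = 7.
Scaling by 3 multiplies the area by 3² = 9 (so the new area is 922.5) and multiplies the boundary lattice-point count by 3, giving 21.
By Pick's theorem, the interior count of the dilated polygon is 922.5 − 21/2 + 1 = 913.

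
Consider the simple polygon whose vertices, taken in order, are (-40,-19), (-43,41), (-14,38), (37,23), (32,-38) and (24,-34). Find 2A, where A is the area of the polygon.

9379

The shoelace formula gives twice the area as |((-40)·41 − (-43)·(-19)) + ((-43)·38 − (-14)·41) + ((-14)·23 − 37·38) + (37·(-38) − 32·23) + (32·(-34) − 24·(-38)) + (24·(-19) − (-40)·(-34))| = 9379, so the area is 4689.5.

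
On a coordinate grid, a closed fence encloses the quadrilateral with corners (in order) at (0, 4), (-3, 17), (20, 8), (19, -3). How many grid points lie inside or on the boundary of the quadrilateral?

247

Using the shoelace formula, 2A = |[0·17 − (-3)·4] + [(-3)·8 − 20·17] + [20·(-3) − 19·8] + [19·4 − 0·(-3)]| = 488, so the area is 244.
The number of boundary lattice points is Σ gcd(|Δx|,|Δy|) = gcd(3,13) + gcd(23,9) + gcd(1,11) + gcd(19,7) = 1+1+1+1 = 4.
Pick's theorem gives I = A − B/2 + 1 = 244 − 4/2 + 1 = 243, so the closed region contains I + B = 243 + 4 = 247 lattice points.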